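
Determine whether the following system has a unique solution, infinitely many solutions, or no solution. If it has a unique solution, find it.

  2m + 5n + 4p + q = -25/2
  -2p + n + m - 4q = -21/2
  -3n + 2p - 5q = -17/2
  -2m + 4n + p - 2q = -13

m = -1/2, n = -2, p = -1, q = 5/2

Row-reduce the augmented matrix:
R1 ← R1 / (2).
R2 ← R2 − 1·R1.
R4 ← R4 + 2·R1.
R2 ← R2 / (-3/2).
R1 ← R1 − 5/2·R2.
R3 ← R3 + 3·R2.
R4 ← R4 − 9·R2.
R3 ← R3 / (10).
R1 ← R1 + 14/3·R3.
R2 ← R2 − 8/3·R3.
R4 ← R4 + 19·R3.
R4 ← R4 / (-102/5).
R1 ← R1 + 77/15·R4.
R2 ← R2 − 29/15·R4.
R3 ← R3 − 2/5·R4.
Reading off the reduced rows gives m = -1/2, n = -2, p = -1, q = 5/2.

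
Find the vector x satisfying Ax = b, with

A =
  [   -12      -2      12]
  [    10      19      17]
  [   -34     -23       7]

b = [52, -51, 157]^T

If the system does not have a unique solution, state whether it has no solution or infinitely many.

no solution

Row-reduce:
R1 ← R1 / (-12).
R2 ← R2 − 10·R1.
R3 ← R3 + 34·R1.
R2 ← R2 / (52/3).
R1 ← R1 − 1/6·R2.
R3 ← R3 + 52/3·R2.
Row 3 reduces to 0 = 2, a contradiction. The system is inconsistent.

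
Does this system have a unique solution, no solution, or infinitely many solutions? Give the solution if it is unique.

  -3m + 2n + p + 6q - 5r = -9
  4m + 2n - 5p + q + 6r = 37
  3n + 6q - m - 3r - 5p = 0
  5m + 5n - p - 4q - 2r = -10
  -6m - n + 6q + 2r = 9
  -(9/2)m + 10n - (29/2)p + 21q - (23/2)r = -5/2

Row-reduce:
R1 ← R1 / (-3).
R2 ← R2 − 4·R1.
R3 ← R3 + 1·R1.
R4 ← R4 − 5·R1.
R5 ← R5 + 6·R1.
R6 ← R6 + 9/2·R1.
R2 ← R2 / (14/3).
R1 ← R1 + 2/3·R2.
R3 ← R3 − 7/3·R2.
R4 ← R4 − 25/3·R2.
R5 ← R5 + 5·R2.
R6 ← R6 − 7·R2.
R3 ← R3 / (-7/2).
R1 ← R1 + 6/7·R3.
R2 ← R2 + 11/14·R3.
R4 ← R4 − 101/14·R3.
R5 ← R5 + 83/14·R3.
R6 ← R6 + 21/2·R3.
R4 ← R4 / (-544/49).
R1 ← R1 + 29/49·R4.
R2 ← R2 − 100/49·R4.
R3 ← R3 − 1/7·R4.
R5 ← R5 − 220/49·R4.
R5 ← R5 / (1149/136).
R1 ← R1 − 1313/544·R5.
R2 ← R2 + 269/136·R5.
R3 ← R3 − 77/544·R5.
R4 ← R4 − 549/544·R5.
Row 6 reduces to 0 = 2, a contradiction. The system is inconsistent.

no solution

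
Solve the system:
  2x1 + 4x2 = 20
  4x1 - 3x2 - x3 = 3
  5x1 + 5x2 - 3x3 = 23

Row-reduce the augmented matrix:
R1 ← R1 / (2).
R2 ← R2 − 4·R1.
R3 ← R3 − 5·R1.
R2 ← R2 / (-11).
R1 ← R1 − 2·R2.
R3 ← R3 + 5·R2.
R3 ← R3 / (-28/11).
R1 ← R1 + 2/11·R3.
R2 ← R2 − 1/11·R3.
Reading off the reduced rows gives x1 = 4, x2 = 3, x3 = 4.

x1 = 4, x2 = 3, x3 = 4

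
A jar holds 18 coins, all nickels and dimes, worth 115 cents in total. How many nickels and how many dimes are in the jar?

Let n = nickels, d = dimes.
  n + d = 18
  5n + 10d = 115
Row-reduce the augmented matrix:
R2 ← R2 − 5·R1.
R2 ← R2 / (5).
R1 ← R1 − 1·R2.
Reading off the reduced rows gives n = 13, d = 5.

nickels: 13, dimes: 5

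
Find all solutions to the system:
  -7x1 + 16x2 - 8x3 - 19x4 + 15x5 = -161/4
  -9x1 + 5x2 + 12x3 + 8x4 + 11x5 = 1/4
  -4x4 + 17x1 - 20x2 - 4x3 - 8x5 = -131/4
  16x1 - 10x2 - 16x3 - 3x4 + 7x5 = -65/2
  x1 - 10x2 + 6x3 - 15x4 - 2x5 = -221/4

x1 = -3/4, x2 = 3/2, x3 = -1, x4 = 5/2, x5 = -2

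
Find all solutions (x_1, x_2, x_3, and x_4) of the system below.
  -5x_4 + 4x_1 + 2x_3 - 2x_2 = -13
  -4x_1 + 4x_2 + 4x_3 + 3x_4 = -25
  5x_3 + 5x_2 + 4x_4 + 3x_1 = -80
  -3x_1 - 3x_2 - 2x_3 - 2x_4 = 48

x_1 = -6, x_2 = -4, x_3 = -6, x_4 = -3

Row-reduce the augmented matrix:
R1 ← R1 / (4).
R2 ← R2 + 4·R1.
R3 ← R3 − 3·R1.
R4 ← R4 + 3·R1.
R2 ← R2 / (2).
R1 ← R1 + 1/2·R2.
R3 ← R3 − 13/2·R2.
R4 ← R4 + 9/2·R2.
R3 ← R3 / (-16).
R1 ← R1 − 2·R3.
R2 ← R2 − 3·R3.
R4 ← R4 − 13·R3.
R4 ← R4 / (85/64).
R1 ← R1 − 1/32·R4.
R2 ← R2 − 107/64·R4.
R3 ← R3 + 57/64·R4.
Reading off the reduced rows gives x_1 = -6, x_2 = -4, x_3 = -6, x_4 = -3.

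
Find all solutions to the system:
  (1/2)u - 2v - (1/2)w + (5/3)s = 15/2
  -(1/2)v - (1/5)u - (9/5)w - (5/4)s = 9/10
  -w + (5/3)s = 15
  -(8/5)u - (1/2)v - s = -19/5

u = -2, v = 2, w = -5, s = 6

Row-reduce the augmented matrix:
R1 ← R1 / (1/2).
R2 ← R2 + 1/5·R1.
R4 ← R4 + 8/5·R1.
R2 ← R2 / (-13/10).
R1 ← R1 + 4·R2.
R4 ← R4 + 69/10·R2.
R3 ← R3 / (-1).
R1 ← R1 − 67/13·R3.
R2 ← R2 − 20/13·R3.
R4 ← R4 − 586/65·R3.
R4 ← R4 / (3503/156).
R1 ← R1 − 535/39·R4.
R2 ← R2 − 235/78·R4.
R3 ← R3 + 5/3·R4.
Reading off the reduced rows gives u = -2, v = 2, w = -5, s = 6.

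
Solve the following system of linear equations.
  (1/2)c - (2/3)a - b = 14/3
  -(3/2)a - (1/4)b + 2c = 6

Row-reduce:
R1 ← R1 / (-2/3).
R2 ← R2 + 3/2·R1.
R2 ← R2 / (2).
R1 ← R1 − 3/2·R2.
Rank is 2 with 3 unknowns, leaving c free.

infinitely many solutions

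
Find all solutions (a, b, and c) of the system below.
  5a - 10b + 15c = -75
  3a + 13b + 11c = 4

infinitely many solutions

Row-reduce:
R1 ← R1 / (5).
R2 ← R2 − 3·R1.
R2 ← R2 / (19).
R1 ← R1 + 2·R2.
Rank is 2 with 3 unknowns, leaving c free.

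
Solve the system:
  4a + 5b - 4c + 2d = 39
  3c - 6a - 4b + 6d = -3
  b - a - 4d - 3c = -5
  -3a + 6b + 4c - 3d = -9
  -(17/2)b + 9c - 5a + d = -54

no solution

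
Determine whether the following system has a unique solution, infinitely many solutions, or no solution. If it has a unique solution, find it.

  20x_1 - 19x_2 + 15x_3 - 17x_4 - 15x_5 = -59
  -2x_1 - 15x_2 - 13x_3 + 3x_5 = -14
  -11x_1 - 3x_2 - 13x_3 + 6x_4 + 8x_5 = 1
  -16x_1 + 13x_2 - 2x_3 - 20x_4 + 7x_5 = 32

Row-reduce:
R1 ← R1 / (20).
R2 ← R2 + 2·R1.
R3 ← R3 + 11·R1.
R4 ← R4 + 16·R1.
R2 ← R2 / (-169/10).
R1 ← R1 + 19/20·R2.
R3 ← R3 + 269/20·R2.
R4 ← R4 + 11/5·R2.
R3 ← R3 / (744/169).
R1 ← R1 − 236/169·R3.
R2 ← R2 − 115/169·R3.
R4 ← R4 − 1943/169·R3.
R4 ← R4 / (-13969/496).
R1 ← R1 + 15/124·R4.
R2 ← R2 − 203/496·R4.
R3 ← R3 + 225/496·R4.
Rank is 4 with 5 unknowns, leaving x_5 free.

infinitely many solutions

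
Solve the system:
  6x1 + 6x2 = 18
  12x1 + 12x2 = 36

infinitely many solutions

Row-reduce:
R1 ← R1 / (6).
R2 ← R2 − 12·R1.
Rank is 1 with 2 unknowns, leaving x2 free.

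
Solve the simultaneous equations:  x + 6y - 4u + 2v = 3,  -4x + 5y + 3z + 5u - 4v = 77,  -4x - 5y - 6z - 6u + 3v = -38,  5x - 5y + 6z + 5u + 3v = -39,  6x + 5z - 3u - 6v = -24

Row-reduce the augmented matrix:
R2 ← R2 + 4·R1.
R3 ← R3 + 4·R1.
R4 ← R4 − 5·R1.
R5 ← R5 − 6·R1.
R2 ← R2 / (29).
R1 ← R1 − 6·R2.
R3 ← R3 − 19·R2.
R4 ← R4 + 35·R2.
R5 ← R5 + 36·R2.
R3 ← R3 / (-231/29).
R1 ← R1 + 18/29·R3.
R2 ← R2 − 3/29·R3.
R4 ← R4 − 279/29·R3.
R5 ← R5 − 253/29·R3.
R4 ← R4 / (-43/7).
R1 ← R1 + 4/7·R4.
R2 ← R2 + 4/7·R4.
R3 ← R3 − 13/7·R4.
R5 ← R5 + 62/7·R4.
R5 ← R5 / (-7245/473).
R1 ← R1 + 104/473·R5.
R2 ← R2 + 233/473·R5.
R3 ← R3 − 639/473·R5.
R4 ← R4 + 612/473·R5.
Reading off the reduced rows gives x = -5, y = 5, z = 0, u = 4, v = -3.

x = -5, y = 5, z = 0, u = 4, v = -3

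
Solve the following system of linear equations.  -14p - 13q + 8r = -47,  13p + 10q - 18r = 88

Row-reduce:
R1 ← R1 / (-14).
R2 ← R2 − 13·R1.
R2 ← R2 / (-29/14).
R1 ← R1 − 13/14·R2.
Rank is 2 with 3 unknowns, leaving r free.

infinitely many solutions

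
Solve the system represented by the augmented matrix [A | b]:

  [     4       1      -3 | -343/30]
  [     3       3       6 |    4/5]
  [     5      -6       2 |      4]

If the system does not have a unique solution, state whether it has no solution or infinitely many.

Row-reduce the augmented matrix:
R1 ← R1 / (4).
R2 ← R2 − 3·R1.
R3 ← R3 − 5·R1.
R2 ← R2 / (9/4).
R1 ← R1 − 1/4·R2.
R3 ← R3 + 29/4·R2.
R3 ← R3 / (97/3).
R1 ← R1 + 5/3·R3.
R2 ← R2 − 11/3·R3.
Reading off the reduced rows gives x_1 = -7/5, x_2 = -4/3, x_3 = 3/2.

x_1 = -7/5, x_2 = -4/3, x_3 = 3/2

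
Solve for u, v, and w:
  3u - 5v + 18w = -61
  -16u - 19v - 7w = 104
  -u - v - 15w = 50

u = -4, v = -1, w = -3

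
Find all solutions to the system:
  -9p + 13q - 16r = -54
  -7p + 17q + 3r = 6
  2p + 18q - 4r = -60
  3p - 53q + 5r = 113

no solution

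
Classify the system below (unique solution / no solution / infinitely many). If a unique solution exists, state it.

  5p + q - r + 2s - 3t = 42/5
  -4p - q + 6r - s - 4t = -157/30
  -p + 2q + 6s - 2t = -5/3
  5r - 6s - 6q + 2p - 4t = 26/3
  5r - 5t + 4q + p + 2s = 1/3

p = 2, q = -1, r = 3/5, s = 1/2, t = 1/3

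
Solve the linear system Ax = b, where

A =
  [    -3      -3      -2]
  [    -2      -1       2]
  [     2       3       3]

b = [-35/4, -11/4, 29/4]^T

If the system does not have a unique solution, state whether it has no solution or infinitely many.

Row-reduce the augmented matrix:
R1 ← R1 / (-3).
R2 ← R2 + 2·R1.
R3 ← R3 − 2·R1.
R1 ← R1 − 1·R2.
R3 ← R3 − 1·R2.
R3 ← R3 / (-5/3).
R1 ← R1 + 8/3·R3.
R2 ← R2 − 10/3·R3.
Reading off the reduced rows gives x_1 = 5/2, x_2 = -1/4, x_3 = 1.

x_1 = 5/2, x_2 = -1/4, x_3 = 1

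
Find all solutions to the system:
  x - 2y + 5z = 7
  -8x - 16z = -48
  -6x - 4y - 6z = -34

Row-reduce:
R2 ← R2 + 8·R1.
R3 ← R3 + 6·R1.
R2 ← R2 / (-16).
R1 ← R1 + 2·R2.
R3 ← R3 + 16·R2.
Rank is 2 with 3 unknowns, leaving z free.

infinitely many solutions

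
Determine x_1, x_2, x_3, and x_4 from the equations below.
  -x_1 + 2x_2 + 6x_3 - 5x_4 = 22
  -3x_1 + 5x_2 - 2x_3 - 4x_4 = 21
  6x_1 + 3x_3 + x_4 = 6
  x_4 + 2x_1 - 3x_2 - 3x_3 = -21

x_1 = 0, x_2 = 5, x_3 = 2, x_4 = 0

Row-reduce the augmented matrix:
R1 ← R1 / (-1).
R2 ← R2 + 3·R1.
R3 ← R3 − 6·R1.
R4 ← R4 − 2·R1.
R2 ← R2 / (-1).
R1 ← R1 + 2·R2.
R3 ← R3 − 12·R2.
R4 ← R4 − 1·R2.
R3 ← R3 / (-201).
R1 ← R1 − 34·R3.
R2 ← R2 − 20·R3.
R4 ← R4 + 11·R3.
R4 ← R4 / (-731/201).
R1 ← R1 − 85/201·R4.
R2 ← R2 + 151/201·R4.
R3 ← R3 + 103/201·R4.
Reading off the reduced rows gives x_1 = 0, x_2 = 5, x_3 = 2, x_4 = 0.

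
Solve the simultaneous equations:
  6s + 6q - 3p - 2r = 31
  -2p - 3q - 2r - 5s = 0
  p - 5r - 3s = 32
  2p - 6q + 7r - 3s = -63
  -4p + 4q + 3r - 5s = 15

Row-reduce the augmented matrix:
R1 ← R1 / (-3).
R2 ← R2 + 2·R1.
R3 ← R3 − 1·R1.
R4 ← R4 − 2·R1.
R5 ← R5 + 4·R1.
R2 ← R2 / (-7).
R1 ← R1 + 2·R2.
R3 ← R3 − 2·R2.
R4 ← R4 + 2·R2.
R5 ← R5 + 4·R2.
R3 ← R3 / (-41/7).
R1 ← R1 − 6/7·R3.
R2 ← R2 − 2/21·R3.
R4 ← R4 − 41/7·R3.
R5 ← R5 − 127/21·R3.
Swap R4 and R5.
R4 ← R4 / (-1420/123).
R1 ← R1 − 2/41·R4.
R2 ← R2 − 151/123·R4.
R3 ← R3 − 25/41·R4.
R5 reduces to 0 = 0, so the extra equation is consistent.
Reading off the reduced rows gives p = 1, q = 6, r = -5, s = -2.

p = 1, q = 6, r = -5, s = -2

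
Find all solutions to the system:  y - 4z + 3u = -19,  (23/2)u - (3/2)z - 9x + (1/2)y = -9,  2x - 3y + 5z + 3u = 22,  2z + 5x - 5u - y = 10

Row-reduce:
Swap R1 and R2.
R1 ← R1 / (-9).
R3 ← R3 − 2·R1.
R4 ← R4 − 5·R1.
R1 ← R1 + 1/18·R2.
R3 ← R3 + 26/9·R2.
R4 ← R4 + 13/18·R2.
R3 ← R3 / (-62/9).
R1 ← R1 + 1/18·R3.
R2 ← R2 + 4·R3.
R4 ← R4 + 31/18·R3.
Rank is 3 with 4 unknowns, leaving u free.

infinitely many solutions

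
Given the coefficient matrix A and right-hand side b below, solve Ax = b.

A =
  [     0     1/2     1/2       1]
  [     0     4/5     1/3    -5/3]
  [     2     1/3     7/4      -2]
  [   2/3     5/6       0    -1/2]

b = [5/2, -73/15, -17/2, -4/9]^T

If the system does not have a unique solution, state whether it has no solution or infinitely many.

x_1 = 1/3, x_2 = 1, x_3 = -2, x_4 = 3

Row-reduce the augmented matrix:
Swap R1 and R3.
R1 ← R1 / (2).
R4 ← R4 − 2/3·R1.
R2 ← R2 / (4/5).
R1 ← R1 − 1/6·R2.
R3 ← R3 − 1/2·R2.
R4 ← R4 − 13/18·R2.
R3 ← R3 / (7/24).
R1 ← R1 − 29/36·R3.
R2 ← R2 − 5/12·R3.
R4 ← R4 + 191/216·R3.
R4 ← R4 / (283/36).
R1 ← R1 + 151/24·R4.
R2 ← R2 + 5·R4.
R3 ← R3 − 7·R4.
Reading off the reduced rows gives x_1 = 1/3, x_2 = 1, x_3 = -2, x_4 = 3.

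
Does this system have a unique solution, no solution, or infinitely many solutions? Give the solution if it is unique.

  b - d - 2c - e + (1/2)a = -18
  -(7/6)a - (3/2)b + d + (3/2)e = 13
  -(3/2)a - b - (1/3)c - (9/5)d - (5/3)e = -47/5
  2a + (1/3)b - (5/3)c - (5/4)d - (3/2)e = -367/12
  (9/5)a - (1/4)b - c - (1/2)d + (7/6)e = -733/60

Row-reduce the augmented matrix:
R1 ← R1 / (1/2).
R2 ← R2 + 7/6·R1.
R3 ← R3 + 3/2·R1.
R4 ← R4 − 2·R1.
R5 ← R5 − 9/5·R1.
R2 ← R2 / (5/6).
R1 ← R1 − 2·R2.
R3 ← R3 − 2·R2.
R4 ← R4 + 11/3·R2.
R5 ← R5 + 77/20·R2.
R3 ← R3 / (73/15).
R1 ← R1 − 36/5·R3.
R2 ← R2 + 28/5·R3.
R4 ← R4 + 71/5·R3.
R5 ← R5 + 384/25·R3.
R4 ← R4 / (-34099/4380).
R1 ← R1 − 1302/365·R4.
R2 ← R2 + 1256/365·R4.
R3 ← R3 + 24/73·R4.
R5 ← R5 + 29601/3650·R4.
R5 ← R5 / (286573/157380).
R1 ← R1 + 5268/34099·R5.
R2 ← R2 + 3875/34099·R5.
R3 ← R3 + 5800/34099·R5.
R4 ← R4 − 39190/34099·R5.
Reading off the reduced rows gives a = -6, b = 3, c = 5, d = 3, e = 5.

a = -6, b = 3, c = 5, d = 3, e = 5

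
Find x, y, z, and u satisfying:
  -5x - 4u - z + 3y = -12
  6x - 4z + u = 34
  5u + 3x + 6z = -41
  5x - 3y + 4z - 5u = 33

Row-reduce the augmented matrix:
R1 ← R1 / (-5).
R2 ← R2 − 6·R1.
R3 ← R3 − 3·R1.
R4 ← R4 − 5·R1.
R2 ← R2 / (18/5).
R1 ← R1 + 3/5·R2.
R3 ← R3 − 9/5·R2.
R3 ← R3 / (8).
R1 ← R1 + 2/3·R3.
R2 ← R2 + 13/9·R3.
R4 ← R4 − 3·R3.
R4 ← R4 / (-171/16).
R1 ← R1 − 13/24·R4.
R2 ← R2 + 35/144·R4.
R3 ← R3 − 9/16·R4.
Reading off the reduced rows gives x = 3, y = -6, z = -5, u = -4.

x = 3, y = -6, z = -5, u = -4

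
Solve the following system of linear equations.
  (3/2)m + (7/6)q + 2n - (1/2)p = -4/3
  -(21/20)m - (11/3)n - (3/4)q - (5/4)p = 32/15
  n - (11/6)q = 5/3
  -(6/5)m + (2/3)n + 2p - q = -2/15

infinitely many solutions

Row-reduce:
R1 ← R1 / (3/2).
R2 ← R2 + 21/20·R1.
R4 ← R4 + 6/5·R1.
R2 ← R2 / (-34/15).
R1 ← R1 − 4/3·R2.
R3 ← R3 − 1·R2.
R4 ← R4 − 34/15·R2.
R3 ← R3 / (-12/17).
R1 ← R1 + 65/51·R3.
R2 ← R2 − 12/17·R3.
Rank is 3 with 4 unknowns, leaving q free.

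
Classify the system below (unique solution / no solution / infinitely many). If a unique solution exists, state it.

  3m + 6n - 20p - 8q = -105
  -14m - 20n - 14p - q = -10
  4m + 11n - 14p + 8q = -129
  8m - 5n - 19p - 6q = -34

Row-reduce the augmented matrix:
R1 ← R1 / (3).
R2 ← R2 + 14·R1.
R3 ← R3 − 4·R1.
R4 ← R4 − 8·R1.
R2 ← R2 / (8).
R1 ← R1 − 2·R2.
R3 ← R3 − 3·R2.
R4 ← R4 + 21·R2.
R3 ← R3 / (635/12).
R1 ← R1 − 121/6·R3.
R2 ← R2 + 161/12·R3.
R4 ← R4 + 2969/12·R3.
R4 ← R4 / (87881/1270).
R1 ← R1 + 3604/635·R4.
R2 ← R2 − 2277/635·R4.
R3 ← R3 − 793/1270·R4.
Reading off the reduced rows gives m = 3, n = -5, p = 5, q = -2.

m = 3, n = -5, p = 5, q = -2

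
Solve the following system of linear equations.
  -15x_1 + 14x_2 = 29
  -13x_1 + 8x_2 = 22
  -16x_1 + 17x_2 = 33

no solution

Row-reduce:
R1 ← R1 / (-15).
R2 ← R2 + 13·R1.
R3 ← R3 + 16·R1.
R2 ← R2 / (-62/15).
R1 ← R1 + 14/15·R2.
R3 ← R3 − 31/15·R2.
Row 3 reduces to 0 = 1/2, a contradiction. The system is inconsistent.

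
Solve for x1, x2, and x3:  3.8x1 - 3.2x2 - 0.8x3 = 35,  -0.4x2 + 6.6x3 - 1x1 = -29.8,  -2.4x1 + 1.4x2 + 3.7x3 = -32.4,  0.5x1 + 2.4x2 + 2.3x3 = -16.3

x1 = 5, x2 = -4, x3 = -4

Row-reduce the augmented matrix:
R1 ← R1 / (19/5).
R2 ← R2 + 1·R1.
R3 ← R3 + 12/5·R1.
R4 ← R4 − 1/2·R1.
R2 ← R2 / (-118/95).
R1 ← R1 + 16/19·R2.
R3 ← R3 + 59/95·R2.
R4 ← R4 − 268/95·R2.
Swap R3 and R4.
R3 ← R3 / (9981/590).
R1 ← R1 + 268/59·R3.
R2 ← R2 + 607/118·R3.
R4 reduces to 0 = 0, so the extra equation is consistent.
Reading off the reduced rows gives x1 = 5, x2 = -4, x3 = -4.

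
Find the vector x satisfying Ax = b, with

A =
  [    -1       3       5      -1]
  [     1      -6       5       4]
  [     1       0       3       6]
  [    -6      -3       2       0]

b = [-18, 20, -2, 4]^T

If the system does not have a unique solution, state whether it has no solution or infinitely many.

Row-reduce the augmented matrix:
R1 ← R1 / (-1).
R2 ← R2 − 1·R1.
R3 ← R3 − 1·R1.
R4 ← R4 + 6·R1.
R2 ← R2 / (-3).
R1 ← R1 + 3·R2.
R3 ← R3 − 3·R2.
R4 ← R4 + 21·R2.
R3 ← R3 / (18).
R1 ← R1 + 15·R3.
R2 ← R2 + 10/3·R3.
R4 ← R4 + 98·R3.
R4 ← R4 / (257/9).
R1 ← R1 − 14/3·R4.
R2 ← R2 − 13/27·R4.
R3 ← R3 − 4/9·R4.
Reading off the reduced rows gives x_1 = 1, x_2 = -4, x_3 = -1, x_4 = 0.

x_1 = 1, x_2 = -4, x_3 = -1, x_4 = 0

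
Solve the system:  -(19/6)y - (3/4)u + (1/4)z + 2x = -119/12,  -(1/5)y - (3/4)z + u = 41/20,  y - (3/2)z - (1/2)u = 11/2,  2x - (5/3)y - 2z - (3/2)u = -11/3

Row-reduce:
R1 ← R1 / (2).
R4 ← R4 − 2·R1.
R2 ← R2 / (-1/5).
R1 ← R1 + 19/12·R2.
R3 ← R3 − 1·R2.
R4 ← R4 − 3/2·R2.
R3 ← R3 / (-21/4).
R1 ← R1 − 97/16·R3.
R2 ← R2 − 15/4·R3.
R4 ← R4 + 63/8·R3.
Row 4 reduces to 0 = -2, a contradiction. The system is inconsistent.

no solution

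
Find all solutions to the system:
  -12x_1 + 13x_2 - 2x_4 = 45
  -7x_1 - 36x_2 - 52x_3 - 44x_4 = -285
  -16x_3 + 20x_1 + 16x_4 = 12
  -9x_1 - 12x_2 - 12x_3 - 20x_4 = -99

Row-reduce:
R1 ← R1 / (-12).
R2 ← R2 + 7·R1.
R3 ← R3 − 20·R1.
R4 ← R4 + 9·R1.
R2 ← R2 / (-523/12).
R1 ← R1 + 13/12·R2.
R3 ← R3 − 65/3·R2.
R4 ← R4 + 87/4·R2.
R3 ← R3 / (-21888/523).
R1 ← R1 − 676/523·R3.
R2 ← R2 − 624/523·R3.
R4 ← R4 − 7296/523·R3.
Rank is 3 with 4 unknowns, leaving x_4 free.

infinitely many solutions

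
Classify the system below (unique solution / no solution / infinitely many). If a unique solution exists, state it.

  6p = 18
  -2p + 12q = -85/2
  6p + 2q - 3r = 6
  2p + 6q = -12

Row-reduce:
R1 ← R1 / (6).
R2 ← R2 + 2·R1.
R3 ← R3 − 6·R1.
R4 ← R4 − 2·R1.
R2 ← R2 / (12).
R3 ← R3 − 2·R2.
R4 ← R4 − 6·R2.
R3 ← R3 / (-3).
Row 4 reduces to 0 = 1/4, a contradiction. The system is inconsistent.

no solution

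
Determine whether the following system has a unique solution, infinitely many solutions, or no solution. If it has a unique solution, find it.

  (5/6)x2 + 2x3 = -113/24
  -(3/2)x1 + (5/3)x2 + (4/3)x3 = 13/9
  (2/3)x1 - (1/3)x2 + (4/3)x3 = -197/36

Row-reduce the augmented matrix:
Swap R1 and R2.
R1 ← R1 / (-3/2).
R3 ← R3 − 2/3·R1.
R2 ← R2 / (5/6).
R1 ← R1 + 10/9·R2.
R3 ← R3 − 11/27·R2.
R3 ← R3 / (128/135).
R1 ← R1 − 16/9·R3.
R2 ← R2 − 12/5·R3.
Reading off the reduced rows gives x1 = -5/2, x2 = 3/4, x3 = -8/3.

x1 = -5/2, x2 = 3/4, x3 = -8/3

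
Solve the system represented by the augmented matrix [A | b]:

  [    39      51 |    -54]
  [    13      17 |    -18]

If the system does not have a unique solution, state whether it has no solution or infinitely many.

infinitely many solutions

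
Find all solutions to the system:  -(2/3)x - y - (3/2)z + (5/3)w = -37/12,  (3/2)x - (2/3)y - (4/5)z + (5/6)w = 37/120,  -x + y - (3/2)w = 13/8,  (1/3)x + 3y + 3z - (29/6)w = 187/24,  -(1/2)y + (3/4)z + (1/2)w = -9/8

Row-reduce the augmented matrix:
R1 ← R1 / (-2/3).
R2 ← R2 − 3/2·R1.
R3 ← R3 + 1·R1.
R4 ← R4 − 1/3·R1.
R2 ← R2 / (-35/12).
R1 ← R1 − 3/2·R2.
R3 ← R3 − 5/2·R2.
R4 ← R4 − 5/2·R2.
R5 ← R5 + 1/2·R2.
R3 ← R3 / (-93/70).
R1 ← R1 − 18/175·R3.
R2 ← R2 − 501/350·R3.
R4 ← R4 + 93/70·R3.
R5 ← R5 − 513/350·R3.
Swap R4 and R5.
R4 ← R4 / (-113/310).
R1 ← R1 + 23/155·R4.
R2 ← R2 + 511/310·R4.
R3 ← R3 − 5/93·R4.
R5 reduces to 0 = 0, so the extra equation is consistent.
Reading off the reduced rows gives x = 1, y = 0, z = -1/3, w = -7/4.

x = 1, y = 0, z = -1/3, w = -7/4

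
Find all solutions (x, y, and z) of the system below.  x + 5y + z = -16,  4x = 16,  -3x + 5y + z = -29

no solution

Row-reduce:
R2 ← R2 − 4·R1.
R3 ← R3 + 3·R1.
R2 ← R2 / (-20).
R1 ← R1 − 5·R2.
R3 ← R3 − 20·R2.
Row 3 reduces to 0 = 3, a contradiction. The system is inconsistent.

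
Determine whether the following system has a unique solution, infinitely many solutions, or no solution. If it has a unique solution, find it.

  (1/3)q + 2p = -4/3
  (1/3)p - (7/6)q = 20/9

Row-reduce the augmented matrix:
R1 ← R1 / (2).
R2 ← R2 − 1/3·R1.
R2 ← R2 / (-11/9).
R1 ← R1 − 1/6·R2.
Reading off the reduced rows gives p = -1/3, q = -2.

p = -1/3, q = -2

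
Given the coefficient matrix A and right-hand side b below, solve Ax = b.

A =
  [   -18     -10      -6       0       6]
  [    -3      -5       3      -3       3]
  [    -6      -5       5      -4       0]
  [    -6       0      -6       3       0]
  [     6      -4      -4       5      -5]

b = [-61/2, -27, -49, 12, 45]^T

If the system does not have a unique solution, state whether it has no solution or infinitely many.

Row-reduce:
R1 ← R1 / (-18).
R2 ← R2 + 3·R1.
R3 ← R3 + 6·R1.
R4 ← R4 + 6·R1.
R5 ← R5 − 6·R1.
R2 ← R2 / (-10/3).
R1 ← R1 − 5/9·R2.
R3 ← R3 + 5/3·R2.
R4 ← R4 − 10/3·R2.
R5 ← R5 + 22/3·R2.
R3 ← R3 / (5).
R1 ← R1 − 1·R3.
R2 ← R2 + 6/5·R3.
R5 ← R5 + 74/5·R3.
Swap R4 and R5.
R4 ← R4 / (21/5).
R2 ← R2 − 3/10·R4.
R3 ← R3 + 1/2·R4.
Row 5 reduces to 0 = 1/4, a contradiction. The system is inconsistent.

no solution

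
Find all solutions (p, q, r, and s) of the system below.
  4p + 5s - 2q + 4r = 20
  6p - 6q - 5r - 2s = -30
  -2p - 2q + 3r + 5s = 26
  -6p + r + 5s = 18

p = -2, q = -2, r = 6, s = 0

Row-reduce the augmented matrix:
R1 ← R1 / (4).
R2 ← R2 − 6·R1.
R3 ← R3 + 2·R1.
R4 ← R4 + 6·R1.
R2 ← R2 / (-3).
R1 ← R1 + 1/2·R2.
R3 ← R3 + 3·R2.
R4 ← R4 + 3·R2.
R3 ← R3 / (16).
R1 ← R1 − 17/6·R3.
R2 ← R2 − 11/3·R3.
R4 ← R4 − 18·R3.
R4 ← R4 / (23/8).
R1 ← R1 + 17/96·R4.
R2 ← R2 + 35/48·R4.
R3 ← R3 − 17/16·R4.
Reading off the reduced rows gives p = -2, q = -2, r = 6, s = 0.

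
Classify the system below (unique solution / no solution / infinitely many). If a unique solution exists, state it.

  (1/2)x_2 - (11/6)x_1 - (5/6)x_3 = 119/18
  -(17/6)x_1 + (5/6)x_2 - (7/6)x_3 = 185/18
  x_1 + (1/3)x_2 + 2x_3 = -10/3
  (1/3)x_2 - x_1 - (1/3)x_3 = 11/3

x_1 = -7/3, x_2 = 3, x_3 = -1

Row-reduce the augmented matrix:
R1 ← R1 / (-11/6).
R2 ← R2 + 17/6·R1.
R3 ← R3 − 1·R1.
R4 ← R4 + 1·R1.
R2 ← R2 / (2/33).
R1 ← R1 + 3/11·R2.
R3 ← R3 − 20/33·R2.
R4 ← R4 − 2/33·R2.
R3 ← R3 / (1/3).
R1 ← R1 − 1·R3.
R2 ← R2 − 2·R3.
R4 reduces to 0 = 0, so the extra equation is consistent.
Reading off the reduced rows gives x_1 = -7/3, x_2 = 3, x_3 = -1.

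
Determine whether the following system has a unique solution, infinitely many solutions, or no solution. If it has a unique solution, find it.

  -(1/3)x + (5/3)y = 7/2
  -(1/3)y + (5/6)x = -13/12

x = -1/2, y = 2

Row-reduce the augmented matrix:
R1 ← R1 / (-1/3).
R2 ← R2 − 5/6·R1.
R2 ← R2 / (23/6).
R1 ← R1 + 5·R2.
Reading off the reduced rows gives x = -1/2, y = 2.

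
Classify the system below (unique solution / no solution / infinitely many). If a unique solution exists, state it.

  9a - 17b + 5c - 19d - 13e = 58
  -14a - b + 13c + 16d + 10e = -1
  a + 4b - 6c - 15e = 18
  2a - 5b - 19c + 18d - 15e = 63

infinitely many solutions

Row-reduce:
R1 ← R1 / (9).
R2 ← R2 + 14·R1.
R3 ← R3 − 1·R1.
R4 ← R4 − 2·R1.
R2 ← R2 / (-247/9).
R1 ← R1 + 17/9·R2.
R3 ← R3 − 53/9·R2.
R4 ← R4 + 11/9·R2.
R3 ← R3 / (-518/247).
R1 ← R1 + 216/247·R3.
R2 ← R2 + 187/247·R3.
R4 ← R4 + 5196/247·R3.
R4 ← R4 / (7984/259).
R1 ← R1 + 219/259·R4.
R2 ← R2 − 405/518·R4.
R3 ← R3 − 197/518·R4.
Rank is 4 with 5 unknowns, leaving e free.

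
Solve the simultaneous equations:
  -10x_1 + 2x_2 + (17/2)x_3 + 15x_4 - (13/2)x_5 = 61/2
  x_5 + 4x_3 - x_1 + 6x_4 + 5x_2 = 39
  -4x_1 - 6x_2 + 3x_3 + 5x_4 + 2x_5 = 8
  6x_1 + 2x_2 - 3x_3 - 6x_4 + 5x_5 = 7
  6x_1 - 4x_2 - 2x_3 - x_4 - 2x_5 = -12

Row-reduce:
R1 ← R1 / (-10).
R2 ← R2 + 1·R1.
R3 ← R3 + 4·R1.
R4 ← R4 − 6·R1.
R5 ← R5 − 6·R1.
R2 ← R2 / (24/5).
R1 ← R1 + 1/5·R2.
R3 ← R3 + 34/5·R2.
R4 ← R4 − 16/5·R2.
R5 ← R5 + 14/5·R2.
R3 ← R3 / (65/16).
R1 ← R1 + 23/32·R3.
R2 ← R2 − 21/32·R3.
R5 ← R5 − 79/16·R3.
Swap R4 and R5.
R4 ← R4 / (266/65).
R1 ← R1 + 47/130·R4.
R2 ← R2 − 9/130·R4.
R3 ← R3 − 86/65·R4.
Row 5 reduces to 0 = 4/3, a contradiction. The system is inconsistent.

no solution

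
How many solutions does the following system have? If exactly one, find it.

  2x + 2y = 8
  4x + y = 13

x = 3, y = 1

From equation 2: y = 13 − 4·x.
Substitute into equation 1 and solve: x = 3.
Then y = 1.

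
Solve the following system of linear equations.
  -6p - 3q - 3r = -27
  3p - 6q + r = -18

infinitely many solutions

Row-reduce:
R1 ← R1 / (-6).
R2 ← R2 − 3·R1.
R2 ← R2 / (-15/2).
R1 ← R1 − 1/2·R2.
Rank is 2 with 3 unknowns, leaving r free.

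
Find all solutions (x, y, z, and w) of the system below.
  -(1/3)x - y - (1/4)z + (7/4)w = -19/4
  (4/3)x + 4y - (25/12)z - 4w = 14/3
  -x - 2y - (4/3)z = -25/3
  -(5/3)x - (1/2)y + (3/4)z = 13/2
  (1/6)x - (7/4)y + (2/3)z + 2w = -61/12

no solution

Row-reduce:
R1 ← R1 / (-1/3).
R2 ← R2 − 4/3·R1.
R3 ← R3 + 1·R1.
R4 ← R4 + 5/3·R1.
R5 ← R5 − 1/6·R1.
Swap R2 and R3.
R1 ← R1 − 3·R2.
R4 ← R4 − 9/2·R2.
R5 ← R5 + 9/4·R2.
R3 ← R3 / (-37/12).
R1 ← R1 − 5/2·R3.
R2 ← R2 + 7/12·R3.
R4 ← R4 − 37/8·R3.
R5 ← R5 + 37/48·R3.
R4 ← R4 / (155/8).
R1 ← R1 − 957/74·R4.
R2 ← R2 + 861/148·R4.
R3 ← R3 + 36/37·R4.
R5 ← R5 + 155/16·R4.
Row 5 reduces to 0 = 1/2, a contradiction. The system is inconsistent.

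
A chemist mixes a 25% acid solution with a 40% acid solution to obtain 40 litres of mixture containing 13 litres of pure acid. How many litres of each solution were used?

Let a = litres of solution A, b = litres of solution B.
  b + a = 40
  (1/4)a + (2/5)b = 13
Row-reduce the augmented matrix:
R2 ← R2 − 1/4·R1.
R2 ← R2 / (3/20).
R1 ← R1 − 1·R2.
Reading off the reduced rows gives a = 20, b = 20.

litres of solution A: 20, litres of solution B: 20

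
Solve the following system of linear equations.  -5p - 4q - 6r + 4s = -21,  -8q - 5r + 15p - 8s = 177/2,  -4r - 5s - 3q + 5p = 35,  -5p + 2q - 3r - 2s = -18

Row-reduce:
R1 ← R1 / (-5).
R2 ← R2 − 15·R1.
R3 ← R3 − 5·R1.
R4 ← R4 + 5·R1.
R2 ← R2 / (-20).
R1 ← R1 − 4/5·R2.
R3 ← R3 + 7·R2.
R4 ← R4 − 6·R2.
R3 ← R3 / (-39/20).
R1 ← R1 − 7/25·R3.
R2 ← R2 − 23/20·R3.
R4 ← R4 + 39/10·R3.
Row 4 reduces to 0 = 1/2, a contradiction. The system is inconsistent.

no solution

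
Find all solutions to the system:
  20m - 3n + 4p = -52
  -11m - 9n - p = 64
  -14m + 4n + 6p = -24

m = -2, n = -4, p = -6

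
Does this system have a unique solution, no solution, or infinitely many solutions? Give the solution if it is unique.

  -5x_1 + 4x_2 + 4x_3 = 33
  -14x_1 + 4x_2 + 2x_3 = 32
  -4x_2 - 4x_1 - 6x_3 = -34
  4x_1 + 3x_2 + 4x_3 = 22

x_1 = -1, x_2 = 2, x_3 = 5

Row-reduce the augmented matrix:
R1 ← R1 / (-5).
R2 ← R2 + 14·R1.
R3 ← R3 + 4·R1.
R4 ← R4 − 4·R1.
R2 ← R2 / (-36/5).
R1 ← R1 + 4/5·R2.
R3 ← R3 + 36/5·R2.
R4 ← R4 − 31/5·R2.
Swap R3 and R4.
R3 ← R3 / (-13/18).
R1 ← R1 − 2/9·R3.
R2 ← R2 − 23/18·R3.
R4 reduces to 0 = 0, so the extra equation is consistent.
Reading off the reduced rows gives x_1 = -1, x_2 = 2, x_3 = 5.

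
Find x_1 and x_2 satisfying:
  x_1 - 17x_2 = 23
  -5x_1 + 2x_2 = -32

x_1 = 6, x_2 = -1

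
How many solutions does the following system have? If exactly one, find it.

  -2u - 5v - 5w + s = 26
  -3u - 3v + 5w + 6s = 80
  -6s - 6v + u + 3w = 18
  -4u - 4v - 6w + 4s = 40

u = -6, v = -6, w = 4, s = 4

Row-reduce the augmented matrix:
R1 ← R1 / (-2).
R2 ← R2 + 3·R1.
R3 ← R3 − 1·R1.
R4 ← R4 + 4·R1.
R2 ← R2 / (9/2).
R1 ← R1 − 5/2·R2.
R3 ← R3 + 17/2·R2.
R4 ← R4 − 6·R2.
R3 ← R3 / (217/9).
R1 ← R1 + 40/9·R3.
R2 ← R2 − 25/9·R3.
R4 ← R4 + 38/3·R3.
R4 ← R4 / (-526/217).
R1 ← R1 + 531/217·R4.
R2 ← R2 − 142/217·R4.
R3 ← R3 − 27/217·R4.
Reading off the reduced rows gives u = -6, v = -6, w = 4, s = 4.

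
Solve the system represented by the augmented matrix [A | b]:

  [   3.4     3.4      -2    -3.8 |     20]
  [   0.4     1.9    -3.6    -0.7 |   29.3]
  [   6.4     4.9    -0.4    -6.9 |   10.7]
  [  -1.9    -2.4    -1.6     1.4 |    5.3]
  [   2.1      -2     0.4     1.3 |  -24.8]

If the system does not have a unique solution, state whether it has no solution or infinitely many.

Row-reduce the augmented matrix:
R1 ← R1 / (17/5).
R2 ← R2 − 2/5·R1.
R3 ← R3 − 32/5·R1.
R4 ← R4 + 19/10·R1.
R5 ← R5 − 21/10·R1.
R2 ← R2 / (3/2).
R1 ← R1 − 1·R2.
R3 ← R3 + 3/2·R2.
R4 ← R4 + 1/2·R2.
R5 ← R5 + 41/10·R2.
Swap R3 and R4.
R3 ← R3 / (-979/255).
R1 ← R1 − 422/255·R3.
R2 ← R2 + 572/255·R3.
R5 ← R5 + 9641/1275·R3.
Swap R4 and R5.
R4 ← R4 / (44513/9790).
R1 ← R1 + 1270/979·R4.
R2 ← R2 − 27/89·R4.
R3 ← R3 − 206/979·R4.
R5 reduces to 0 = 0, so the extra equation is consistent.
Reading off the reduced rows gives x_1 = -5, x_2 = 4, x_3 = -6, x_4 = -3.

x_1 = -5, x_2 = 4, x_3 = -6, x_4 = -3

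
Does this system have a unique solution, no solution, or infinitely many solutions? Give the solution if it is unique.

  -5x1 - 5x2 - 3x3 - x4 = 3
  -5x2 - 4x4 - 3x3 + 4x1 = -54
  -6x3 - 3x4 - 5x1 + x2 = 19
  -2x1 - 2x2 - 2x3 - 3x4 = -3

Row-reduce the augmented matrix:
R1 ← R1 / (-5).
R2 ← R2 − 4·R1.
R3 ← R3 + 5·R1.
R4 ← R4 + 2·R1.
R2 ← R2 / (-9).
R1 ← R1 − 1·R2.
R3 ← R3 − 6·R2.
R3 ← R3 / (-33/5).
R2 ← R2 − 3/5·R3.
R4 ← R4 + 4/5·R3.
R4 ← R4 / (-65/33).
R1 ← R1 + 1/3·R4.
R2 ← R2 − 2/33·R4.
R3 ← R3 − 26/33·R4.
Reading off the reduced rows gives x1 = -6, x2 = 4, x3 = 2, x4 = 1.

x1 = -6, x2 = 4, x3 = 2, x4 = 1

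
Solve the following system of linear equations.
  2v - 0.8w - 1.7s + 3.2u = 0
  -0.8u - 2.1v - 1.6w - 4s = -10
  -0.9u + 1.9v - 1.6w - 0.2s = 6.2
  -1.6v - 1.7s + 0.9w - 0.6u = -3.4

Row-reduce the augmented matrix:
R1 ← R1 / (16/5).
R2 ← R2 + 4/5·R1.
R3 ← R3 + 9/10·R1.
R4 ← R4 + 3/5·R1.
R2 ← R2 / (-8/5).
R1 ← R1 − 5/8·R2.
R3 ← R3 − 197/80·R2.
R4 ← R4 + 49/40·R2.
R3 ← R3 / (-2941/640).
R1 ← R1 + 61/64·R3.
R2 ← R2 − 9/8·R3.
R4 ← R4 − 681/320·R3.
R4 ← R4 / (-493813/235280).
R1 ← R1 + 2078/2941·R4.
R2 ← R2 − 2742/2941·R4.
R3 ← R3 − 38341/23528·R4.
Reading off the reduced rows gives u = -2, v = 4, w = 2, s = 0.

u = -2, v = 4, w = 2, s = 0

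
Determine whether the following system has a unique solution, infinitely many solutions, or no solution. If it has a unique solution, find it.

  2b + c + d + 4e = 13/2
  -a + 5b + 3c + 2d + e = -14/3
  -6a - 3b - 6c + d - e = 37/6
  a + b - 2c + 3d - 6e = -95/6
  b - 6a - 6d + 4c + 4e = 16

Row-reduce the augmented matrix:
Swap R1 and R2.
R1 ← R1 / (-1).
R3 ← R3 + 6·R1.
R4 ← R4 − 1·R1.
R5 ← R5 + 6·R1.
R2 ← R2 / (2).
R1 ← R1 + 5·R2.
R3 ← R3 + 33·R2.
R4 ← R4 − 6·R2.
R5 ← R5 + 29·R2.
R3 ← R3 / (-15/2).
R1 ← R1 + 1/2·R3.
R2 ← R2 − 1/2·R3.
R4 ← R4 + 2·R3.
R5 ← R5 − 1/2·R3.
R4 ← R4 / (8/15).
R1 ← R1 − 2/15·R4.
R2 ← R2 − 13/15·R4.
R3 ← R3 + 11/15·R4.
R5 ← R5 + 47/15·R4.
R5 ← R5 / (-1059/8).
R1 ← R1 − 53/4·R5.
R2 ← R2 − 473/8·R5.
R3 ← R3 + 423/8·R5.
R4 ← R4 + 491/8·R5.
Reading off the reduced rows gives a = 0, b = 1, c = -7/3, d = -5/2, e = 7/3.

a = 0, b = 1, c = -7/3, d = -5/2, e = 7/3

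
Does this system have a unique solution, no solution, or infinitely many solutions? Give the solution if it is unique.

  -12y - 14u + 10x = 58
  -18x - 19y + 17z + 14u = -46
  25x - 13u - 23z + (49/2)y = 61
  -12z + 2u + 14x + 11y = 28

no solution

Row-reduce:
R1 ← R1 / (10).
R2 ← R2 + 18·R1.
R3 ← R3 − 25·R1.
R4 ← R4 − 14·R1.
R2 ← R2 / (-203/5).
R1 ← R1 + 6/5·R2.
R3 ← R3 − 109/2·R2.
R4 ← R4 − 139/5·R2.
R3 ← R3 / (-73/406).
R1 ← R1 + 102/203·R3.
R2 ← R2 + 85/203·R3.
R4 ← R4 + 73/203·R3.
Row 4 reduces to 0 = -2, a contradiction. The system is inconsistent.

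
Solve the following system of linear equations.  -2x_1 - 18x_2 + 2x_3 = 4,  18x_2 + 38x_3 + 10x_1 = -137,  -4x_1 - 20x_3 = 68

Row-reduce:
R1 ← R1 / (-2).
R2 ← R2 − 10·R1.
R3 ← R3 + 4·R1.
R2 ← R2 / (-72).
R1 ← R1 − 9·R2.
R3 ← R3 − 36·R2.
Row 3 reduces to 0 = 3/2, a contradiction. The system is inconsistent.

no solution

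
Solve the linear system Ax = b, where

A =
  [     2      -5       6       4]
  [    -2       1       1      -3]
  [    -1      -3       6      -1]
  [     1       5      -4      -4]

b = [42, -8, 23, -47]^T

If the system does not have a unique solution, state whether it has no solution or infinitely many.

Row-reduce the augmented matrix:
R1 ← R1 / (2).
R2 ← R2 + 2·R1.
R3 ← R3 + 1·R1.
R4 ← R4 − 1·R1.
R2 ← R2 / (-4).
R1 ← R1 + 5/2·R2.
R3 ← R3 + 11/2·R2.
R4 ← R4 − 15/2·R2.
R3 ← R3 / (-5/8).
R1 ← R1 + 11/8·R3.
R2 ← R2 + 7/4·R3.
R4 ← R4 − 49/8·R3.
R4 ← R4 / (-39/5).
R1 ← R1 − 11/5·R4.
R2 ← R2 − 4/5·R4.
R3 ← R3 − 3/5·R4.
Reading off the reduced rows gives x_1 = -3, x_2 = -4, x_3 = 2, x_4 = 4.

x_1 = -3, x_2 = -4, x_3 = 2, x_4 = 4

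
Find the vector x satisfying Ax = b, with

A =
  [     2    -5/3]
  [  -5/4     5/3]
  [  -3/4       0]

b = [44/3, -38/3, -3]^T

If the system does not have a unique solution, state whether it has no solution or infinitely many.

no solution

Row-reduce:
R1 ← R1 / (2).
R2 ← R2 + 5/4·R1.
R3 ← R3 + 3/4·R1.
R2 ← R2 / (5/8).
R1 ← R1 + 5/6·R2.
R3 ← R3 + 5/8·R2.
Row 3 reduces to 0 = -1, a contradiction. The system is inconsistent.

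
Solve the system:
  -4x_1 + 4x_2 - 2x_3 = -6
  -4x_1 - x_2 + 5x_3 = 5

Row-reduce:
R1 ← R1 / (-4).
R2 ← R2 + 4·R1.
R2 ← R2 / (-5).
R1 ← R1 + 1·R2.
Rank is 2 with 3 unknowns, leaving x_3 free.

infinitely many solutions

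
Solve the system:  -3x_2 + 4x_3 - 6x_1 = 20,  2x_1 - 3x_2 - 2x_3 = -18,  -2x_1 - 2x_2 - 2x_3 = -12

Row-reduce the augmented matrix:
R1 ← R1 / (-6).
R2 ← R2 − 2·R1.
R3 ← R3 + 2·R1.
R2 ← R2 / (-4).
R1 ← R1 − 1/2·R2.
R3 ← R3 + 1·R2.
R3 ← R3 / (-19/6).
R1 ← R1 + 3/4·R3.
R2 ← R2 − 1/6·R3.
Reading off the reduced rows gives x_1 = -1, x_2 = 2, x_3 = 5.

x_1 = -1, x_2 = 2, x_3 = 5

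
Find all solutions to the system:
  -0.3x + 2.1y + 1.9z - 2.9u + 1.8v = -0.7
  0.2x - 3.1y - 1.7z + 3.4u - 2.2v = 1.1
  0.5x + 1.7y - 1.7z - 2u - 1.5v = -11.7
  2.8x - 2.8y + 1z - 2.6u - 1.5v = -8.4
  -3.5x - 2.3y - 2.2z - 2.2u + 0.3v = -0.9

Row-reduce the augmented matrix:
R1 ← R1 / (-3/10).
R2 ← R2 − 1/5·R1.
R3 ← R3 − 1/2·R1.
R4 ← R4 − 14/5·R1.
R5 ← R5 + 7/2·R1.
R2 ← R2 / (-17/10).
R1 ← R1 + 7·R2.
R3 ← R3 − 26/5·R2.
R4 ← R4 − 84/5·R2.
R5 ← R5 + 134/5·R2.
R3 ← R3 / (12/85).
R1 ← R1 + 232/51·R3.
R2 ← R2 − 13/51·R3.
R4 ← R4 − 737/51·R3.
R5 ← R5 + 2981/170·R3.
R4 ← R4 / (9003/40).
R1 ← R1 + 72·R4.
R2 ← R2 − 27/8·R4.
R3 ← R3 + 133/8·R4.
R5 ← R5 + 22641/80·R4.
R5 ← R5 / (4804753/540180).
R1 ← R1 − 17963/27009·R5.
R2 ← R2 − 50177/54018·R5.
R3 ← R3 − 185471/162054·R5.
R4 ← R4 − 59393/81027·R5.
Reading off the reduced rows gives x = 0, y = -1, z = 0, u = 2, v = 4.

x = 0, y = -1, z = 0, u = 2, v = 4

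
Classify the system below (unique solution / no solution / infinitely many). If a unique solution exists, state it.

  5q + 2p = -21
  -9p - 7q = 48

Row-reduce the augmented matrix:
R1 ← R1 / (2).
R2 ← R2 + 9·R1.
R2 ← R2 / (31/2).
R1 ← R1 − 5/2·R2.
Reading off the reduced rows gives p = -3, q = -3.

p = -3, q = -3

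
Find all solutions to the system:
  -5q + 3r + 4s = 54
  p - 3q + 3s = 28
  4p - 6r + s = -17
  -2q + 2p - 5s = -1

Row-reduce the augmented matrix:
Swap R1 and R2.
R3 ← R3 − 4·R1.
R4 ← R4 − 2·R1.
R2 ← R2 / (-5).
R1 ← R1 + 3·R2.
R3 ← R3 − 12·R2.
R4 ← R4 − 4·R2.
R3 ← R3 / (6/5).
R1 ← R1 + 9/5·R3.
R2 ← R2 + 3/5·R3.
R4 ← R4 − 12/5·R3.
R4 ← R4 / (-5).
R1 ← R1 + 3/2·R4.
R2 ← R2 + 3/2·R4.
R3 ← R3 + 7/6·R4.
Reading off the reduced rows gives p = 1, q = -6, r = 4, s = 3.

p = 1, q = -6, r = 4, s = 3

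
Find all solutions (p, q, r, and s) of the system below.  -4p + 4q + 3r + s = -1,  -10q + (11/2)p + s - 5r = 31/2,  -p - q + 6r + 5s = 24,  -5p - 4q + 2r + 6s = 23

no solution

Row-reduce:
R1 ← R1 / (-4).
R2 ← R2 − 11/2·R1.
R3 ← R3 + 1·R1.
R4 ← R4 + 5·R1.
R2 ← R2 / (-9/2).
R1 ← R1 + 1·R2.
R3 ← R3 + 2·R2.
R4 ← R4 + 9·R2.
R3 ← R3 / (203/36).
R1 ← R1 + 5/9·R3.
R2 ← R2 − 7/36·R3.
Row 4 reduces to 0 = -4, a contradiction. The system is inconsistent.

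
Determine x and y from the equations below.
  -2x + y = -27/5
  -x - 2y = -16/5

x = 14/5, y = 1/5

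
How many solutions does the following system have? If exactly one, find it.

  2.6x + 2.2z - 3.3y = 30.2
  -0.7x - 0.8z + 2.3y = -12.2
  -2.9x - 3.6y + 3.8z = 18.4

x = 4, y = -2, z = 6

Row-reduce the augmented matrix:
R1 ← R1 / (13/5).
R2 ← R2 + 7/10·R1.
R3 ← R3 + 29/10·R1.
R2 ← R2 / (367/260).
R1 ← R1 + 33/26·R2.
R3 ← R3 + 1893/260·R2.
R3 ← R3 / (1902/367).
R1 ← R1 − 242/367·R3.
R2 ← R2 + 54/367·R3.
Reading off the reduced rows gives x = 4, y = -2, z = 6.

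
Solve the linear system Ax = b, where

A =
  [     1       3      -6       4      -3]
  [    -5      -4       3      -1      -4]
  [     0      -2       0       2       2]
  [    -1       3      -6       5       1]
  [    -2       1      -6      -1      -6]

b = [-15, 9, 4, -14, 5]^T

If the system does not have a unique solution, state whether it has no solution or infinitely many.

x_1 = 0, x_2 = -4, x_3 = -2, x_4 = -3, x_5 = 1

Row-reduce the augmented matrix:
R2 ← R2 + 5·R1.
R4 ← R4 + 1·R1.
R5 ← R5 + 2·R1.
R2 ← R2 / (11).
R1 ← R1 − 3·R2.
R3 ← R3 + 2·R2.
R4 ← R4 − 6·R2.
R5 ← R5 − 7·R2.
R3 ← R3 / (-54/11).
R1 ← R1 − 15/11·R3.
R2 ← R2 + 27/11·R3.
R4 ← R4 − 30/11·R3.
R5 ← R5 + 9/11·R3.
R4 ← R4 / (5/3).
R1 ← R1 − 1/3·R4.
R2 ← R2 + 1·R4.
R3 ← R3 + 10/9·R4.
R5 ← R5 + 6·R4.
R5 ← R5 / (413/15).
R1 ← R1 − 4/15·R5.
R2 ← R2 − 53/15·R5.
R3 ← R3 − 16/3·R5.
R4 ← R4 − 68/15·R5.
Reading off the reduced rows gives x_1 = 0, x_2 = -4, x_3 = -2, x_4 = -3, x_5 = 1.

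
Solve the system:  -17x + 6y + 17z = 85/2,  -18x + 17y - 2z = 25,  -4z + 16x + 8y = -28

x = -3/2, y = 0, z = 1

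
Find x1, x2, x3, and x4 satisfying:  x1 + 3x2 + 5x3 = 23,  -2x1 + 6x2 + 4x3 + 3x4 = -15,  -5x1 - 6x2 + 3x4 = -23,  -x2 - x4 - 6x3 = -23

Row-reduce the augmented matrix:
R2 ← R2 + 2·R1.
R3 ← R3 + 5·R1.
R2 ← R2 / (12).
R1 ← R1 − 3·R2.
R3 ← R3 − 9·R2.
R4 ← R4 + 1·R2.
R3 ← R3 / (29/2).
R1 ← R1 − 3/2·R3.
R2 ← R2 − 7/6·R3.
R4 ← R4 + 29/6·R3.
R4 ← R4 / (-1/2).
R1 ← R1 + 24/29·R4.
R2 ← R2 − 11/58·R4.
R3 ← R3 − 3/58·R4.
Reading off the reduced rows gives x1 = 4, x2 = -2, x3 = 5, x4 = -5.

x1 = 4, x2 = -2, x3 = 5, x4 = -5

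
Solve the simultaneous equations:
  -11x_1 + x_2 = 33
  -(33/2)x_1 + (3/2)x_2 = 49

no solution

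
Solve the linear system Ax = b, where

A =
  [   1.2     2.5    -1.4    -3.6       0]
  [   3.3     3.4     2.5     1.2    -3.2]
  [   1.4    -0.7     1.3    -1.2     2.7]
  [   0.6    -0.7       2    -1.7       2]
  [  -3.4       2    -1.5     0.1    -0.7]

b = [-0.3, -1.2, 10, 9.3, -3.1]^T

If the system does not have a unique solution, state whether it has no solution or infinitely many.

x_1 = 0, x_2 = 1, x_3 = 2, x_4 = 0, x_5 = 3

Row-reduce the augmented matrix:
R1 ← R1 / (6/5).
R2 ← R2 − 33/10·R1.
R3 ← R3 − 7/5·R1.
R4 ← R4 − 3/5·R1.
R5 ← R5 + 17/5·R1.
R2 ← R2 / (-139/40).
R1 ← R1 − 25/12·R2.
R3 ← R3 + 217/60·R2.
R4 ← R4 + 39/20·R2.
R5 ← R5 − 109/12·R2.
R3 ← R3 / (-5109/1390).
R1 ← R1 − 367/139·R3.
R2 ← R2 + 254/139·R3.
R4 ← R4 + 120/139·R3.
R5 ← R5 − 15473/1390·R3.
R4 ← R4 / (-70163/17030).
R1 ← R1 + 12716/5109·R4.
R2 ← R2 − 5404/5109·R4.
R3 ← R3 − 11888/5109·R4.
R5 ← R5 + 71399/10218·R4.
R5 ← R5 / (3260842/631467).
R1 ← R1 − 616379/631467·R5.
R2 ← R2 + 925990/631467·R5.
R3 ← R3 + 187511/631467·R5.
R4 ← R4 + 121556/210489·R5.
Reading off the reduced rows gives x_1 = 0, x_2 = 1, x_3 = 2, x_4 = 0, x_5 = 3.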